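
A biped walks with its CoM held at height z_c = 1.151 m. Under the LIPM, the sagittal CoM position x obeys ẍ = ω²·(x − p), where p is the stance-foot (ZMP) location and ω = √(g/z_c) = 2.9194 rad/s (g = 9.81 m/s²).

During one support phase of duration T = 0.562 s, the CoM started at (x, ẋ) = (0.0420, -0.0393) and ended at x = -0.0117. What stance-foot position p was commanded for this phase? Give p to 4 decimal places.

ωT = 2.9194·0.562 = 1.640703; cosh(ωT) = 2.676319, sinh(ωT) = 2.482475
x(T) = p + (x₀−p)·cosh(ωT) + (ẋ₀/ω)·sinh(ωT) ⇒ p·(1 − cosh) = x(T) − x₀·cosh − (ẋ₀/ω)·sinh
numerator   = -0.0117 − (0.0420)·2.676319 − (-0.0393/2.9194)·2.482475 = -0.090687
denominator = 1 − 2.676319 = -1.676319
p = -0.090687 / -1.676319 = 0.0541

p = 0.0541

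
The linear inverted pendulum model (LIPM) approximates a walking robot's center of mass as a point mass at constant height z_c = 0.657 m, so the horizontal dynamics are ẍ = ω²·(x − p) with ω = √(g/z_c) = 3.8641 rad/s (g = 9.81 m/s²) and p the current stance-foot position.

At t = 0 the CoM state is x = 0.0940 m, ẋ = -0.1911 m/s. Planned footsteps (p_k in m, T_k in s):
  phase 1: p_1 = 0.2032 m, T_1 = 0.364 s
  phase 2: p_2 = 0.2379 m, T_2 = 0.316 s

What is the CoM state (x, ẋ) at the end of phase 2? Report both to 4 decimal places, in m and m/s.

phase 1: p=0.2032, T=0.364, ωT=1.406532, cosh=2.163384, sinh=1.918393; start (x,ẋ)=(0.094000, -0.191100) → end (x,ẋ)=(-0.127916, -1.222907)
phase 2: p=0.2379, T=0.316, ωT=1.221056, cosh=1.842842, sinh=1.547923; start (x,ẋ)=(-0.127916, -1.222907) → end (x,ẋ)=(-0.926127, -4.441692)

x = -0.9261, ẋ = -4.4417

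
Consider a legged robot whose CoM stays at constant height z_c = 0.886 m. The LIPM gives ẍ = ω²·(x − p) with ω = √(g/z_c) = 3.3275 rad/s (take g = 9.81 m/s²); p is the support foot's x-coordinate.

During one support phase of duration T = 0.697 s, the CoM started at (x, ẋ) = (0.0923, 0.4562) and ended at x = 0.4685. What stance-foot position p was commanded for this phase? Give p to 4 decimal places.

p = 0.1683

ωT = 3.3275·0.697 = 2.319268; cosh(ωT) = 5.133284, sinh(ωT) = 5.034939
x(T) = p + (x₀−p)·cosh(ωT) + (ẋ₀/ω)·sinh(ωT) ⇒ p·(1 − cosh) = x(T) − x₀·cosh − (ẋ₀/ω)·sinh
numerator   = 0.4685 − (0.0923)·5.133284 − (0.4562/3.3275)·5.034939 = -0.695592
denominator = 1 − 5.133284 = -4.133284
p = -0.695592 / -4.133284 = 0.1683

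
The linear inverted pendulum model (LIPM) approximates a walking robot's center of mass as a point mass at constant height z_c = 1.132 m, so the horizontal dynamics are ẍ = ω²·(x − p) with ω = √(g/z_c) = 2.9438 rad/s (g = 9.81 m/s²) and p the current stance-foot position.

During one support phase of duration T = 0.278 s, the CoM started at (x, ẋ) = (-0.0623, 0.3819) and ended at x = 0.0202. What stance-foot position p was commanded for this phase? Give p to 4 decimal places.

ωT = 2.9438·0.278 = 0.818376; cosh(ωT) = 1.353982, sinh(ωT) = 0.912835
x(T) = p + (x₀−p)·cosh(ωT) + (ẋ₀/ω)·sinh(ωT) ⇒ p·(1 − cosh) = x(T) − x₀·cosh − (ẋ₀/ω)·sinh
numerator   = 0.0202 − (-0.0623)·1.353982 − (0.3819/2.9438)·0.912835 = -0.013869
denominator = 1 − 1.353982 = -0.353982
p = -0.013869 / -0.353982 = 0.0392

p = 0.0392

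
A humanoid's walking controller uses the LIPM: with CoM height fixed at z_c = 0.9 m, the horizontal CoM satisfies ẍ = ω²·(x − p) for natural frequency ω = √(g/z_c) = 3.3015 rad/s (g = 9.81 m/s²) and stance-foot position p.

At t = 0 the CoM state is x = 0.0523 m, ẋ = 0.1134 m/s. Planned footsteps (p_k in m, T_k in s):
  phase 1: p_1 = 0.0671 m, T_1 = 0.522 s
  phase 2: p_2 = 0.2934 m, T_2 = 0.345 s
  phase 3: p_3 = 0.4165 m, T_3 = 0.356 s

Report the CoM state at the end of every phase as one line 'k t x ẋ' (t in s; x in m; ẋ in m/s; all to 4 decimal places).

phase 1: p=0.0671, T=0.522, ωT=1.723383, cosh=2.890957, sinh=2.712496; start (x,ẋ)=(0.052300, 0.113400) → end (x,ẋ)=(0.117483, 0.195296)
phase 2: p=0.2934, T=0.345, ωT=1.139017, cosh=1.721916, sinh=1.401782; start (x,ẋ)=(0.117483, 0.195296) → end (x,ẋ)=(0.073406, -0.477859)
phase 3: p=0.4165, T=0.356, ωT=1.175334, cosh=1.773970, sinh=1.465254; start (x,ẋ)=(0.073406, -0.477859) → end (x,ẋ)=(-0.404220, -2.507438)

1 0.5220 0.1175 0.1953
2 0.8670 0.0734 -0.4779
3 1.2230 -0.4042 -2.5074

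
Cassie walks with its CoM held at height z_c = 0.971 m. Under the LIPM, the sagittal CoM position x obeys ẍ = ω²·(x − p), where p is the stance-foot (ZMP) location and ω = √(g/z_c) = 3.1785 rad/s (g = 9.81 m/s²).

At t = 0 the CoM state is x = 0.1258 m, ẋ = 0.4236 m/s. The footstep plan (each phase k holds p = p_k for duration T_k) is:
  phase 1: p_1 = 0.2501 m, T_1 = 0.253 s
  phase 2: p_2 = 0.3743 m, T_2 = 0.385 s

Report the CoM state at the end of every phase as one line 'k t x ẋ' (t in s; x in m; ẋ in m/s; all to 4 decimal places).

phase 1: p=0.2501, T=0.253, ωT=0.804161, cosh=1.341141, sinh=0.893678; start (x,ẋ)=(0.125800, 0.423600) → end (x,ẋ)=(0.202497, 0.215026)
phase 2: p=0.3743, T=0.385, ωT=1.223723, cosh=1.846977, sinh=1.552843; start (x,ẋ)=(0.202497, 0.215026) → end (x,ẋ)=(0.162034, -0.450822)

1 0.2530 0.2025 0.2150
2 0.6380 0.1620 -0.4508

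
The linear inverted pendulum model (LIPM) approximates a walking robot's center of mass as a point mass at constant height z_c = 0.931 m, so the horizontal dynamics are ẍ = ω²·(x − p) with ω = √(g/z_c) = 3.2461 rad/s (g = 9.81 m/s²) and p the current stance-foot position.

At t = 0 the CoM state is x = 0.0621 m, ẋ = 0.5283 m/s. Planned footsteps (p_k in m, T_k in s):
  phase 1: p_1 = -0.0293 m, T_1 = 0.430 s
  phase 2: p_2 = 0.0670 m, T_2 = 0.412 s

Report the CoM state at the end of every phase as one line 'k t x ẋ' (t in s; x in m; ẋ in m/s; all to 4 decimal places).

phase 1: p=-0.0293, T=0.430, ωT=1.395823, cosh=2.142963, sinh=1.895334; start (x,ẋ)=(0.062100, 0.528300) → end (x,ẋ)=(0.475031, 1.694461)
phase 2: p=0.0670, T=0.412, ωT=1.337393, cosh=2.035815, sinh=1.773286; start (x,ẋ)=(0.475031, 1.694461) → end (x,ẋ)=(1.823328, 5.798341)

1 0.4300 0.4750 1.6945
2 0.8420 1.8233 5.7983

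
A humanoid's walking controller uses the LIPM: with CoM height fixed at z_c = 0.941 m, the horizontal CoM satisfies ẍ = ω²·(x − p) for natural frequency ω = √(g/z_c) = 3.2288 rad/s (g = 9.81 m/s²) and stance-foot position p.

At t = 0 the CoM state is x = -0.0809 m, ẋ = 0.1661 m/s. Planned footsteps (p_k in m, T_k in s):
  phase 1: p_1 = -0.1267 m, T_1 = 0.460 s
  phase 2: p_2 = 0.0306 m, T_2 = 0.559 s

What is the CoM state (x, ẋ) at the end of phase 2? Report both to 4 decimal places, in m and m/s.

phase 1: p=-0.1267, T=0.460, ωT=1.485248, cosh=2.321253, sinh=2.094807; start (x,ẋ)=(-0.080900, 0.166100) → end (x,ẋ)=(0.087377, 0.695338)
phase 2: p=0.0306, T=0.559, ωT=1.804899, cosh=3.121925, sinh=2.957434; start (x,ẋ)=(0.087377, 0.695338) → end (x,ẋ)=(0.844752, 2.712956)

x = 0.8448, ẋ = 2.7130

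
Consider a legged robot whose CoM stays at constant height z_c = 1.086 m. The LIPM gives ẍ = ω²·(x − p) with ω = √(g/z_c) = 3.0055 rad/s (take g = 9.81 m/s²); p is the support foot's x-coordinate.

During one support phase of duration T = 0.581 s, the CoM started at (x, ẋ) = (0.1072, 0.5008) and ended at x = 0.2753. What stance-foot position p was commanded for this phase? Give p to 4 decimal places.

ωT = 3.0055·0.581 = 1.746196; cosh(ωT) = 2.953594, sinh(ωT) = 2.779157
x(T) = p + (x₀−p)·cosh(ωT) + (ẋ₀/ω)·sinh(ωT) ⇒ p·(1 − cosh) = x(T) − x₀·cosh − (ẋ₀/ω)·sinh
numerator   = 0.2753 − (0.1072)·2.953594 − (0.5008/3.0055)·2.779157 = -0.504410
denominator = 1 − 2.953594 = -1.953594
p = -0.504410 / -1.953594 = 0.2582

p = 0.2582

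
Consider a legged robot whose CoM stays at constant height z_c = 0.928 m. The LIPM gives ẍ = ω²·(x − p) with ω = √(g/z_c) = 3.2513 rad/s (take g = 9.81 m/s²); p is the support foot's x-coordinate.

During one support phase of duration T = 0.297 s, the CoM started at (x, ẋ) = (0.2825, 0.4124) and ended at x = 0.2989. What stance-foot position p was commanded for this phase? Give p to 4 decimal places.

ωT = 3.2513·0.297 = 0.965636; cosh(ωT) = 1.503599, sinh(ωT) = 1.122858
x(T) = p + (x₀−p)·cosh(ωT) + (ẋ₀/ω)·sinh(ωT) ⇒ p·(1 − cosh) = x(T) − x₀·cosh − (ẋ₀/ω)·sinh
numerator   = 0.2989 − (0.2825)·1.503599 − (0.4124/3.2513)·1.122858 = -0.268292
denominator = 1 − 1.503599 = -0.503599
p = -0.268292 / -0.503599 = 0.5327

p = 0.5327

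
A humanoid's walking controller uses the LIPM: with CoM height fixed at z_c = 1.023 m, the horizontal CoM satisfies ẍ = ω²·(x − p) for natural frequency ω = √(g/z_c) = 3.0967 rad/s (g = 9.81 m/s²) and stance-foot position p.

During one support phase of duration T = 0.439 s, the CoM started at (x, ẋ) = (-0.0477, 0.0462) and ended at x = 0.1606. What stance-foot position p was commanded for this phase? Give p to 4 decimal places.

ωT = 3.0967·0.439 = 1.359451; cosh(ωT) = 2.075429, sinh(ωT) = 1.818627
x(T) = p + (x₀−p)·cosh(ωT) + (ẋ₀/ω)·sinh(ωT) ⇒ p·(1 − cosh) = x(T) − x₀·cosh − (ẋ₀/ω)·sinh
numerator   = 0.1606 − (-0.0477)·2.075429 − (0.0462/3.0967)·1.818627 = 0.232466
denominator = 1 − 2.075429 = -1.075429
p = 0.232466 / -1.075429 = -0.2162

p = -0.2162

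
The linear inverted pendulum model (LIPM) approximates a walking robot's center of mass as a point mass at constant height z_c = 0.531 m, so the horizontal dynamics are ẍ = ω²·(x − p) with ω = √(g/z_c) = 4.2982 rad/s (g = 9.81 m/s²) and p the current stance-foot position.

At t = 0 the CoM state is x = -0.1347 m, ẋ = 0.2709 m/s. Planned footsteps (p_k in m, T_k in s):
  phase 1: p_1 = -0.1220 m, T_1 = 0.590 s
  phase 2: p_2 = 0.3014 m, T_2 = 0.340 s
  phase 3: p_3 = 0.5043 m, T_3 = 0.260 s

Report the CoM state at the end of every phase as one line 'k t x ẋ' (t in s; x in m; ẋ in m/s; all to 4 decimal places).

phase 1: p=-0.1220, T=0.590, ωT=2.535938, cosh=6.353729, sinh=6.274542; start (x,ẋ)=(-0.134700, 0.270900) → end (x,ẋ)=(0.192769, 1.378716)
phase 2: p=0.3014, T=0.340, ωT=1.461388, cosh=2.271927, sinh=2.040013; start (x,ẋ)=(0.192769, 1.378716) → end (x,ẋ)=(0.708966, 2.179827)
phase 3: p=0.5043, T=0.260, ωT=1.117532, cosh=1.692193, sinh=1.365107; start (x,ẋ)=(0.708966, 2.179827) → end (x,ẋ)=(1.542946, 4.889562)

1 0.5900 0.1928 1.3787
2 0.9300 0.7090 2.1798
3 1.1900 1.5429 4.8896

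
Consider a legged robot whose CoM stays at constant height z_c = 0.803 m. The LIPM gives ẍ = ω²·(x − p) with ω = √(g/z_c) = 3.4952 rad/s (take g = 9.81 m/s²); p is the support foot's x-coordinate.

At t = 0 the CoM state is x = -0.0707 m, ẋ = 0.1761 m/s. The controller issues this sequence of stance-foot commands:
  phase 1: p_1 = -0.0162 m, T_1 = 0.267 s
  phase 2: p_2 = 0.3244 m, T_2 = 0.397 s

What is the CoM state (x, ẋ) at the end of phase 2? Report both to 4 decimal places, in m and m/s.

x = -0.4263, ẋ = -2.2907

phase 1: p=-0.0162, T=0.267, ωT=0.933218, cosh=1.467983, sinh=1.074697; start (x,ẋ)=(-0.070700, 0.176100) → end (x,ẋ)=(-0.042058, 0.053794)
phase 2: p=0.3244, T=0.397, ωT=1.387594, cosh=2.127439, sinh=1.877764; start (x,ẋ)=(-0.042058, 0.053794) → end (x,ẋ)=(-0.426317, -2.290680)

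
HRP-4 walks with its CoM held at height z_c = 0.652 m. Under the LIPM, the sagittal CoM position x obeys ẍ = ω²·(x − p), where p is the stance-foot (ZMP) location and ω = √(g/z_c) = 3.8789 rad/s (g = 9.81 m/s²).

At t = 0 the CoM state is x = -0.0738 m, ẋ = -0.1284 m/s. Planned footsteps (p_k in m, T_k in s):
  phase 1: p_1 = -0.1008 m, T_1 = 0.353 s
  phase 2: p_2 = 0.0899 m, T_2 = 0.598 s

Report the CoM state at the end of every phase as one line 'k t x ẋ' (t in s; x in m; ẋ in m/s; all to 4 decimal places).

phase 1: p=-0.1008, T=0.353, ωT=1.369252, cosh=2.093352, sinh=1.839055; start (x,ẋ)=(-0.073800, -0.128400) → end (x,ẋ)=(-0.105156, -0.076182)
phase 2: p=0.0899, T=0.598, ωT=2.319582, cosh=5.134869, sinh=5.036555; start (x,ẋ)=(-0.105156, -0.076182) → end (x,ẋ)=(-1.010606, -4.201857)

1 0.3530 -0.1052 -0.0762
2 0.9510 -1.0106 -4.2019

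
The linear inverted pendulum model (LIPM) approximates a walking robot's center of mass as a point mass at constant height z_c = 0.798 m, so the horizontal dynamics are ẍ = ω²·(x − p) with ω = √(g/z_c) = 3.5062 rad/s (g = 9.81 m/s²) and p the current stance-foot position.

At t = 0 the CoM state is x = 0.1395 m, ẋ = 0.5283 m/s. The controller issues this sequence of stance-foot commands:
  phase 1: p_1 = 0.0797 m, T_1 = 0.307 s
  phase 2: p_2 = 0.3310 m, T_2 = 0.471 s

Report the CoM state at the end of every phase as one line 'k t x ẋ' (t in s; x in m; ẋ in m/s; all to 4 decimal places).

1 0.3070 0.3730 1.1369
2 0.7780 1.2588 3.4430

phase 1: p=0.0797, T=0.307, ωT=1.076403, cosh=1.637463, sinh=1.296644; start (x,ẋ)=(0.139500, 0.528300) → end (x,ẋ)=(0.372993, 1.136940)
phase 2: p=0.3310, T=0.471, ωT=1.651420, cosh=2.703079, sinh=2.511301; start (x,ẋ)=(0.372993, 1.136940) → end (x,ẋ)=(1.258840, 3.442996)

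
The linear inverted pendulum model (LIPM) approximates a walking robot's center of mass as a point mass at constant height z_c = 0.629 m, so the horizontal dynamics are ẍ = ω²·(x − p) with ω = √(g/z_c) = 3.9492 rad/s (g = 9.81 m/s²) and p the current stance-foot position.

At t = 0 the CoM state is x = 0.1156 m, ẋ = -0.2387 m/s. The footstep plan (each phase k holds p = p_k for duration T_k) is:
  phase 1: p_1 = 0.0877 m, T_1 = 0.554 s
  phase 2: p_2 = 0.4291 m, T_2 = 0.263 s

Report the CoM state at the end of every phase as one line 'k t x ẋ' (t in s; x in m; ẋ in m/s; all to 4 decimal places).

phase 1: p=0.0877, T=0.554, ωT=2.187857, cosh=4.514120, sinh=4.401963; start (x,ẋ)=(0.115600, -0.238700) → end (x,ẋ)=(-0.052422, -0.592500)
phase 2: p=0.4291, T=0.263, ωT=1.038640, cosh=1.589653, sinh=1.235717; start (x,ẋ)=(-0.052422, -0.592500) → end (x,ẋ)=(-0.521749, -3.291745)

1 0.5540 -0.0524 -0.5925
2 0.8170 -0.5217 -3.2917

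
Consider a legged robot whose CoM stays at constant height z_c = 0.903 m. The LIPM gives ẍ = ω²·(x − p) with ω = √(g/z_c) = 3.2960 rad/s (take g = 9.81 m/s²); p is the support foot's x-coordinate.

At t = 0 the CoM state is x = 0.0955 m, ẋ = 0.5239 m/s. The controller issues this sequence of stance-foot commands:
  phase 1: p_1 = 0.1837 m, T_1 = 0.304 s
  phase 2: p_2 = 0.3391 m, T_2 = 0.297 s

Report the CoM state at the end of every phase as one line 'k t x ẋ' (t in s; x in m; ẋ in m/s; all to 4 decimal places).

1 0.3040 0.2347 0.4671
2 0.6010 0.3425 0.3160

phase 1: p=0.1837, T=0.304, ωT=1.001984, cosh=1.545415, sinh=1.178265; start (x,ẋ)=(0.095500, 0.523900) → end (x,ẋ)=(0.234680, 0.467113)
phase 2: p=0.3391, T=0.297, ωT=0.978912, cosh=1.518639, sinh=1.142920; start (x,ẋ)=(0.234680, 0.467113) → end (x,ẋ)=(0.342499, 0.316019)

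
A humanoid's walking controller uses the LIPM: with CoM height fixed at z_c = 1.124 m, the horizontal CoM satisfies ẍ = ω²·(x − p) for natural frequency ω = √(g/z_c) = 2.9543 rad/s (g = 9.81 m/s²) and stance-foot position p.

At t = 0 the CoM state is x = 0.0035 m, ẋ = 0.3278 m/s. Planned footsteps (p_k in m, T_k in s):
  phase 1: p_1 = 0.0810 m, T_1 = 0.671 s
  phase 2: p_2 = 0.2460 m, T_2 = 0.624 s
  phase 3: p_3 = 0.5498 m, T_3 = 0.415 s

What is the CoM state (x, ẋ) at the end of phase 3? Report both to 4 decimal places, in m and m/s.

phase 1: p=0.0810, T=0.671, ωT=1.982335, cosh=3.698712, sinh=3.560965; start (x,ẋ)=(0.003500, 0.327800) → end (x,ẋ)=(0.189463, 0.397126)
phase 2: p=0.2460, T=0.624, ωT=1.843483, cosh=3.238387, sinh=3.080122; start (x,ẋ)=(0.189463, 0.397126) → end (x,ẋ)=(0.476952, 0.771586)
phase 3: p=0.5498, T=0.415, ωT=1.226034, cosh=1.850572, sinh=1.557118; start (x,ẋ)=(0.476952, 0.771586) → end (x,ẋ)=(0.821667, 1.092759)

x = 0.8217, ẋ = 1.0928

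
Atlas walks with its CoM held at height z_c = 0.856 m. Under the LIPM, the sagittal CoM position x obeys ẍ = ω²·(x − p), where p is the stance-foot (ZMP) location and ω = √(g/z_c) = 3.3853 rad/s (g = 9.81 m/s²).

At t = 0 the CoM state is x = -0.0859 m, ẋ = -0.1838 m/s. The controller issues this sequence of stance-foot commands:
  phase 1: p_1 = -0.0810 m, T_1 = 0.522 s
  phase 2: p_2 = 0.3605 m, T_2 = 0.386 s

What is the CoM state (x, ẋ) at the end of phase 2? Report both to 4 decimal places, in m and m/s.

x = -1.1536, ẋ = -4.7289

phase 1: p=-0.0810, T=0.522, ωT=1.767127, cosh=3.012416, sinh=2.841593; start (x,ẋ)=(-0.085900, -0.183800) → end (x,ẋ)=(-0.250041, -0.600818)
phase 2: p=0.3605, T=0.386, ωT=1.306726, cosh=1.982382, sinh=1.711677; start (x,ẋ)=(-0.250041, -0.600818) → end (x,ẋ)=(-1.153611, -4.728856)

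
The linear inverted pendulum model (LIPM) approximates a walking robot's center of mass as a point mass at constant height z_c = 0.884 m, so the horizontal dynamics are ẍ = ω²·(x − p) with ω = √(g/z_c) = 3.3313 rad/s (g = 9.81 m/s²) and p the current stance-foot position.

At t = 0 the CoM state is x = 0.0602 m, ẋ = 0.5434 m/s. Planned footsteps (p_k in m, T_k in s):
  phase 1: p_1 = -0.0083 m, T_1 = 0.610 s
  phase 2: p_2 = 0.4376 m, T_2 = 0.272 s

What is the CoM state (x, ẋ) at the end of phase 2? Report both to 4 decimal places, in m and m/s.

phase 1: p=-0.0083, T=0.610, ωT=2.032093, cosh=3.880550, sinh=3.749489; start (x,ẋ)=(0.060200, 0.543400) → end (x,ẋ)=(0.869132, 2.964302)
phase 2: p=0.4376, T=0.272, ωT=0.906114, cosh=1.439389, sinh=1.035297; start (x,ẋ)=(0.869132, 2.964302) → end (x,ẋ)=(1.979985, 5.755090)

x = 1.9800, ẋ = 5.7551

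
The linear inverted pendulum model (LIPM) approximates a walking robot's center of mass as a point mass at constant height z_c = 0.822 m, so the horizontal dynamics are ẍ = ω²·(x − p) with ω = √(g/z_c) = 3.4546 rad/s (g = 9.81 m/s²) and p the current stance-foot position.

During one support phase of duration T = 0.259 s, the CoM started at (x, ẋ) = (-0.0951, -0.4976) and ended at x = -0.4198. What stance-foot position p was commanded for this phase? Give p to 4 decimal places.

ωT = 3.4546·0.259 = 0.894741; cosh(ωT) = 1.427708, sinh(ωT) = 1.018995
x(T) = p + (x₀−p)·cosh(ωT) + (ẋ₀/ω)·sinh(ωT) ⇒ p·(1 − cosh) = x(T) − x₀·cosh − (ẋ₀/ω)·sinh
numerator   = -0.4198 − (-0.0951)·1.427708 − (-0.4976/3.4546)·1.018995 = -0.137249
denominator = 1 − 1.427708 = -0.427708
p = -0.137249 / -0.427708 = 0.3209

p = 0.3209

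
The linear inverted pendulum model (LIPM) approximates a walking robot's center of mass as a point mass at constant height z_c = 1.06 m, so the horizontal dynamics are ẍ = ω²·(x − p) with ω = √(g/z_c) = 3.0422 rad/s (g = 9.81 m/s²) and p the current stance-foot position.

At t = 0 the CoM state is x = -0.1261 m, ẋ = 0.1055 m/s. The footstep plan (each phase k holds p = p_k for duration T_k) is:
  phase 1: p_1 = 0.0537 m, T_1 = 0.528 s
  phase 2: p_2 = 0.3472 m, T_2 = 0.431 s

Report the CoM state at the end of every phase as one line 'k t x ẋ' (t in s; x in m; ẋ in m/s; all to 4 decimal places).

1 0.5280 -0.3295 -1.0348
2 0.9590 -1.5846 -5.6011

phase 1: p=0.0537, T=0.528, ωT=1.606282, cosh=2.592438, sinh=2.391806; start (x,ẋ)=(-0.126100, 0.105500) → end (x,ẋ)=(-0.329475, -1.034786)
phase 2: p=0.3472, T=0.431, ωT=1.311188, cosh=1.990040, sinh=1.720540; start (x,ẋ)=(-0.329475, -1.034786) → end (x,ẋ)=(-1.584642, -5.601137)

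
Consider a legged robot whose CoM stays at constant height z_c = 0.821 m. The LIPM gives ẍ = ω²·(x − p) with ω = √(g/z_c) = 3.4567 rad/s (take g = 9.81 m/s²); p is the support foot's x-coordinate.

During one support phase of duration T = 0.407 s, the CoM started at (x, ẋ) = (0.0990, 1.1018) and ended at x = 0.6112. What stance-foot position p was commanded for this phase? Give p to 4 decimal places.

ωT = 3.4567·0.407 = 1.406877; cosh(ωT) = 2.164045, sinh(ωT) = 1.919138
x(T) = p + (x₀−p)·cosh(ωT) + (ẋ₀/ω)·sinh(ωT) ⇒ p·(1 − cosh) = x(T) − x₀·cosh − (ẋ₀/ω)·sinh
numerator   = 0.6112 − (0.0990)·2.164045 − (1.1018/3.4567)·1.919138 = -0.214753
denominator = 1 − 2.164045 = -1.164045
p = -0.214753 / -1.164045 = 0.1845

p = 0.1845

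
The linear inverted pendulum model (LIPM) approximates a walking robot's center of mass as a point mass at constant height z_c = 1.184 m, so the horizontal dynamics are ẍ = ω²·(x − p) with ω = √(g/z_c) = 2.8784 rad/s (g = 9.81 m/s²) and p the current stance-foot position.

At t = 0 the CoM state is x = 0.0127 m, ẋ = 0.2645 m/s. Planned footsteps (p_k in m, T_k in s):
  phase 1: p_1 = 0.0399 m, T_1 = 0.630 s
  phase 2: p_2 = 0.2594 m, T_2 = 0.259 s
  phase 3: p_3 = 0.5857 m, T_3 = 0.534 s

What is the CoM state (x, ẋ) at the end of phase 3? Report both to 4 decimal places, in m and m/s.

x = 0.6478, ẋ = 0.4508

phase 1: p=0.0399, T=0.630, ωT=1.813392, cosh=3.147155, sinh=2.984055; start (x,ẋ)=(0.012700, 0.264500) → end (x,ẋ)=(0.228506, 0.598793)
phase 2: p=0.2594, T=0.259, ωT=0.745506, cosh=1.291001, sinh=0.816506; start (x,ẋ)=(0.228506, 0.598793) → end (x,ẋ)=(0.389374, 0.700435)
phase 3: p=0.5857, T=0.534, ωT=1.537066, cosh=2.432967, sinh=2.217956; start (x,ẋ)=(0.389374, 0.700435) → end (x,ẋ)=(0.647766, 0.450756)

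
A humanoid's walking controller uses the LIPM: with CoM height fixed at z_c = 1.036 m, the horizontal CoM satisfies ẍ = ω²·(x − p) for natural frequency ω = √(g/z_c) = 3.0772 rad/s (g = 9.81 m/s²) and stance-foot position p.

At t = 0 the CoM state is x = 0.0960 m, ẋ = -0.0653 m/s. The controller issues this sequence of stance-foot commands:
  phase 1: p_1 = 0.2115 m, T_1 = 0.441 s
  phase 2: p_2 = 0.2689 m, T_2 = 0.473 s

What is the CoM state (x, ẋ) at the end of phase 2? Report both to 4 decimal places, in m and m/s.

phase 1: p=0.2115, T=0.441, ωT=1.357045, cosh=2.071059, sinh=1.813639; start (x,ẋ)=(0.096000, -0.065300) → end (x,ẋ)=(-0.066194, -0.779837)
phase 2: p=0.2689, T=0.473, ωT=1.455516, cosh=2.259987, sinh=2.026707; start (x,ẋ)=(-0.066194, -0.779837) → end (x,ẋ)=(-1.002024, -3.852262)

x = -1.0020, ẋ = -3.8523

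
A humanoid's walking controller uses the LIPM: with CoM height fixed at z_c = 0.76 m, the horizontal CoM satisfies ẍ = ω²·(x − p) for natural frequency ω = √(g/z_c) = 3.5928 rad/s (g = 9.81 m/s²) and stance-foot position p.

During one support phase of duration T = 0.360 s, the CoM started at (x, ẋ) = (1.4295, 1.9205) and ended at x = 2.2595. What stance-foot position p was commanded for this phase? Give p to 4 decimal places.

ωT = 3.5928·0.360 = 1.293408; cosh(ωT) = 1.959761, sinh(ωT) = 1.685427
x(T) = p + (x₀−p)·cosh(ωT) + (ẋ₀/ω)·sinh(ωT) ⇒ p·(1 − cosh) = x(T) − x₀·cosh − (ẋ₀/ω)·sinh
numerator   = 2.2595 − (1.4295)·1.959761 − (1.9205/3.5928)·1.685427 = -1.442909
denominator = 1 − 1.959761 = -0.959761
p = -1.442909 / -0.959761 = 1.5034

p = 1.5034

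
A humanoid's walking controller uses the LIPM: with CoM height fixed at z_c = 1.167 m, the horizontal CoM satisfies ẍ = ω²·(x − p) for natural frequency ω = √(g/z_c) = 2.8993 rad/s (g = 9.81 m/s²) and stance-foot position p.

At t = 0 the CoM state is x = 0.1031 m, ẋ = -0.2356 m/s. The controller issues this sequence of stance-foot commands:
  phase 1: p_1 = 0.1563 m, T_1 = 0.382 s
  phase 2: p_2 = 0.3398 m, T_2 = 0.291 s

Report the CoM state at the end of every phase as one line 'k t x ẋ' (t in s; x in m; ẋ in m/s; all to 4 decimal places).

1 0.3820 -0.0426 -0.6034
2 0.6730 -0.3841 -1.8816

phase 1: p=0.1563, T=0.382, ωT=1.107533, cosh=1.678627, sinh=1.348254; start (x,ẋ)=(0.103100, -0.235600) → end (x,ẋ)=(-0.042563, -0.603443)
phase 2: p=0.3398, T=0.291, ωT=0.843696, cosh=1.377531, sinh=0.947414; start (x,ẋ)=(-0.042563, -0.603443) → end (x,ẋ)=(-0.384106, -1.881551)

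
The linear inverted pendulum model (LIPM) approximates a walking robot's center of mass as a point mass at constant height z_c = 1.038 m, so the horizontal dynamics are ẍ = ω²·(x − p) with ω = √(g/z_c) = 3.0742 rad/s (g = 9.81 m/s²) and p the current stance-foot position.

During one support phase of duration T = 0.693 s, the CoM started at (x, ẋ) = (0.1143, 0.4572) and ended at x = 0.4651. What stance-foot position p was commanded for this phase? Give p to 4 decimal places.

ωT = 3.0742·0.693 = 2.130421; cosh(ωT) = 4.268597, sinh(ωT) = 4.149810
x(T) = p + (x₀−p)·cosh(ωT) + (ẋ₀/ω)·sinh(ωT) ⇒ p·(1 − cosh) = x(T) − x₀·cosh − (ẋ₀/ω)·sinh
numerator   = 0.4651 − (0.1143)·4.268597 − (0.4572/3.0742)·4.149810 = -0.639967
denominator = 1 − 4.268597 = -3.268597
p = -0.639967 / -3.268597 = 0.1958

p = 0.1958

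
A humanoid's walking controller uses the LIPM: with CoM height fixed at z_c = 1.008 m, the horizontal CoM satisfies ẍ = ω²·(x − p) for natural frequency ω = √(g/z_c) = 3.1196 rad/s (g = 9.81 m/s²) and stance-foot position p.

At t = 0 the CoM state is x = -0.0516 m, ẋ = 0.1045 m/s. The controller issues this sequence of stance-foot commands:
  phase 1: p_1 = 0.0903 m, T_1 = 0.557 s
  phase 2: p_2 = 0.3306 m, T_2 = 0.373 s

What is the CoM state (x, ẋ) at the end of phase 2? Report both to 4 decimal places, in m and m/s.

phase 1: p=0.0903, T=0.557, ωT=1.737617, cosh=2.929862, sinh=2.753922; start (x,ẋ)=(-0.051600, 0.104500) → end (x,ẋ)=(-0.233197, -0.912912)
phase 2: p=0.3306, T=0.373, ωT=1.163611, cosh=1.756914, sinh=1.444558; start (x,ẋ)=(-0.233197, -0.912912) → end (x,ẋ)=(-1.082674, -4.144626)

x = -1.0827, ẋ = -4.1446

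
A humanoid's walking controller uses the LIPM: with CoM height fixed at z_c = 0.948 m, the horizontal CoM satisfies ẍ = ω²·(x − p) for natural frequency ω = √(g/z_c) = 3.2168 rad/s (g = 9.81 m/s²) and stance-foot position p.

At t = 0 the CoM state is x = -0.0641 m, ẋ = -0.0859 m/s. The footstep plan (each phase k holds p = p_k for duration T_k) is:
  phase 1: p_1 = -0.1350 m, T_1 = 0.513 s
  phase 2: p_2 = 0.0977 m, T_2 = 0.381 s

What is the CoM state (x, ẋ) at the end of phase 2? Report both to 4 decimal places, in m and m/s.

x = 0.0620, ẋ = 0.0872

phase 1: p=-0.1350, T=0.513, ωT=1.650218, cosh=2.700063, sinh=2.508055; start (x,ẋ)=(-0.064100, -0.085900) → end (x,ẋ)=(-0.010540, 0.340079)
phase 2: p=0.0977, T=0.381, ωT=1.225601, cosh=1.849897, sinh=1.556315; start (x,ẋ)=(-0.010540, 0.340079) → end (x,ẋ)=(0.062001, 0.087226)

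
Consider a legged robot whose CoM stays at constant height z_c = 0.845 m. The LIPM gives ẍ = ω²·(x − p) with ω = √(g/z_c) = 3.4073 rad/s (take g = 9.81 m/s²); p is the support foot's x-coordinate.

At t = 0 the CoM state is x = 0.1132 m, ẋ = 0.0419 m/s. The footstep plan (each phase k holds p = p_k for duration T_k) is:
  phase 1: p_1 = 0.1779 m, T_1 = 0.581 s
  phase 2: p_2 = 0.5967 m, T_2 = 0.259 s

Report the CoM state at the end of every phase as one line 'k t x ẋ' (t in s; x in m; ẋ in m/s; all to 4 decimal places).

1 0.5810 -0.0171 -0.6283
2 0.8400 -0.4567 -2.9840

phase 1: p=0.1779, T=0.581, ωT=1.979641, cosh=3.689132, sinh=3.551013; start (x,ẋ)=(0.113200, 0.041900) → end (x,ẋ)=(-0.017120, -0.628254)
phase 2: p=0.5967, T=0.259, ωT=0.882491, cosh=1.415332, sinh=1.001580; start (x,ẋ)=(-0.017120, -0.628254) → end (x,ẋ)=(-0.456734, -2.983961)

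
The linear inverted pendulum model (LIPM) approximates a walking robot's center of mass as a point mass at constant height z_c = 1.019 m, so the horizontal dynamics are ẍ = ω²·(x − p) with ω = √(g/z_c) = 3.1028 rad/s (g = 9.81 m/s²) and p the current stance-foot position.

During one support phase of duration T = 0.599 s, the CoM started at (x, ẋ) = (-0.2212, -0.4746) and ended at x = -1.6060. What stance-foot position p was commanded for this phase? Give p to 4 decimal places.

p = 0.1753

ωT = 3.1028·0.599 = 1.858577; cosh(ωT) = 3.285249, sinh(ωT) = 3.129355
x(T) = p + (x₀−p)·cosh(ωT) + (ẋ₀/ω)·sinh(ωT) ⇒ p·(1 − cosh) = x(T) − x₀·cosh − (ẋ₀/ω)·sinh
numerator   = -1.6060 − (-0.2212)·3.285249 − (-0.4746/3.1028)·3.129355 = -0.400641
denominator = 1 − 3.285249 = -2.285249
p = -0.400641 / -2.285249 = 0.1753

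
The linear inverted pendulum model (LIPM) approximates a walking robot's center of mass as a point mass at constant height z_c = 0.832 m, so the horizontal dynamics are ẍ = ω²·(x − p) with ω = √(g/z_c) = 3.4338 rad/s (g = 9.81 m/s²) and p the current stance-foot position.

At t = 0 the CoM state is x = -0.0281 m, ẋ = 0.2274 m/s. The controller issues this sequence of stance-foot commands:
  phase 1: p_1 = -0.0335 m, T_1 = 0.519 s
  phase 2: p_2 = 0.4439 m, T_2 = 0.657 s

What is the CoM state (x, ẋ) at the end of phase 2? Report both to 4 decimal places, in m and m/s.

phase 1: p=-0.0335, T=0.519, ωT=1.782142, cosh=3.055425, sinh=2.887148; start (x,ẋ)=(-0.028100, 0.227400) → end (x,ẋ)=(0.174198, 0.748339)
phase 2: p=0.4439, T=0.657, ωT=2.256007, cosh=4.824832, sinh=4.720064; start (x,ẋ)=(0.174198, 0.748339) → end (x,ẋ)=(0.171290, -0.760659)

x = 0.1713, ẋ = -0.7607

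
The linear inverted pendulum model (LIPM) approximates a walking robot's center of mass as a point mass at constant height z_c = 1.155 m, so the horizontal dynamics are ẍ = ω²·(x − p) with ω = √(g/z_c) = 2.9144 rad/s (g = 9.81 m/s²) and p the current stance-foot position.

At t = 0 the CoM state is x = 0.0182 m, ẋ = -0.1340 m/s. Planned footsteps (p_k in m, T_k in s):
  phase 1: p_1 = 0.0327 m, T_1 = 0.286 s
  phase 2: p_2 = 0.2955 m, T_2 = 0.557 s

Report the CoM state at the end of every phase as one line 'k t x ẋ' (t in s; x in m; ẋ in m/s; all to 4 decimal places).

1 0.2860 -0.0301 -0.2228
2 0.8430 -0.7481 -2.8982

phase 1: p=0.0327, T=0.286, ωT=0.833518, cosh=1.367960, sinh=0.933442; start (x,ẋ)=(0.018200, -0.134000) → end (x,ẋ)=(-0.030054, -0.222753)
phase 2: p=0.2955, T=0.557, ωT=1.623321, cosh=2.633571, sinh=2.436328; start (x,ẋ)=(-0.030054, -0.222753) → end (x,ẋ)=(-0.748082, -2.898208)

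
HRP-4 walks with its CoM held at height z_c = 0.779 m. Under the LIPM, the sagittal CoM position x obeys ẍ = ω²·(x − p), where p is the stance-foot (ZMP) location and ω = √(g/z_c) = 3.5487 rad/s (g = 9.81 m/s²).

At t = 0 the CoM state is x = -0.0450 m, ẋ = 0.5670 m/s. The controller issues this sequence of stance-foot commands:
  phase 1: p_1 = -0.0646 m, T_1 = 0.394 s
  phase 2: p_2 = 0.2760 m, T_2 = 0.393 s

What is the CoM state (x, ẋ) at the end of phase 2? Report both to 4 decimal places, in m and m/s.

phase 1: p=-0.0646, T=0.394, ωT=1.398188, cosh=2.147451, sinh=1.900407; start (x,ẋ)=(-0.045000, 0.567000) → end (x,ẋ)=(0.281131, 1.349787)
phase 2: p=0.2760, T=0.393, ωT=1.394639, cosh=2.140721, sinh=1.892798; start (x,ẋ)=(0.281131, 1.349787) → end (x,ẋ)=(1.006930, 2.923981)

x = 1.0069, ẋ = 2.9240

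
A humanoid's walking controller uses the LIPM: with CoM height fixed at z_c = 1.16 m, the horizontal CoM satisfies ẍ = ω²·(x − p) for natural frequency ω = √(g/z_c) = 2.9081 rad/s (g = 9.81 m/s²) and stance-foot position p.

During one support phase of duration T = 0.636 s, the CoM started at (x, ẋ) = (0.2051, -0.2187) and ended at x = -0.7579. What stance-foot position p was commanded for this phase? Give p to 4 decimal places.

ωT = 2.9081·0.636 = 1.849552; cosh(ωT) = 3.257138, sinh(ωT) = 3.099830
x(T) = p + (x₀−p)·cosh(ωT) + (ẋ₀/ω)·sinh(ωT) ⇒ p·(1 − cosh) = x(T) − x₀·cosh − (ẋ₀/ω)·sinh
numerator   = -0.7579 − (0.2051)·3.257138 − (-0.2187/2.9081)·3.099830 = -1.192820
denominator = 1 − 3.257138 = -2.257138
p = -1.192820 / -2.257138 = 0.5285

p = 0.5285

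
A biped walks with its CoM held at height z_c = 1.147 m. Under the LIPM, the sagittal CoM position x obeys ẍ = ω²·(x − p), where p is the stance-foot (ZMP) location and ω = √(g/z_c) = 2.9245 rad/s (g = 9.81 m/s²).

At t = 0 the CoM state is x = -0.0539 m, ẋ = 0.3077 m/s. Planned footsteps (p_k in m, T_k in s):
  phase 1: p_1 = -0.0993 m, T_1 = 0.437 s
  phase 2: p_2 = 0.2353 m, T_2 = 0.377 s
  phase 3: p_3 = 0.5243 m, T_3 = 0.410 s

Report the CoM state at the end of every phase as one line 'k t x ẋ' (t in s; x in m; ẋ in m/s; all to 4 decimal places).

1 0.4370 0.1627 0.8149
2 0.8140 0.4872 1.0779
3 1.2240 1.0130 1.7867

phase 1: p=-0.0993, T=0.437, ωT=1.278007, cosh=1.934035, sinh=1.655442; start (x,ẋ)=(-0.053900, 0.307700) → end (x,ẋ)=(0.162682, 0.814899)
phase 2: p=0.2353, T=0.377, ωT=1.102537, cosh=1.671912, sinh=1.339884; start (x,ẋ)=(0.162682, 0.814899) → end (x,ẋ)=(0.487242, 1.077886)
phase 3: p=0.5243, T=0.410, ωT=1.199045, cosh=1.809215, sinh=1.507733; start (x,ẋ)=(0.487242, 1.077886) → end (x,ẋ)=(1.012960, 1.786724)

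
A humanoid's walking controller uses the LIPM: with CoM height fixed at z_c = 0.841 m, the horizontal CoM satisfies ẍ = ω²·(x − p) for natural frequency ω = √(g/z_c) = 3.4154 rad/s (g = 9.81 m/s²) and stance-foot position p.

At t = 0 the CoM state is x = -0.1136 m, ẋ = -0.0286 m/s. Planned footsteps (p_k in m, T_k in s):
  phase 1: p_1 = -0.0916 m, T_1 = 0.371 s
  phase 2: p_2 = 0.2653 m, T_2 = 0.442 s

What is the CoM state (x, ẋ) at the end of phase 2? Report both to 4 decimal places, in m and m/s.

x = -0.8260, ẋ = -3.4551

phase 1: p=-0.0916, T=0.371, ωT=1.267113, cosh=1.916116, sinh=1.634473; start (x,ẋ)=(-0.113600, -0.028600) → end (x,ẋ)=(-0.147441, -0.177613)
phase 2: p=0.2653, T=0.442, ωT=1.509607, cosh=2.372974, sinh=2.151977; start (x,ẋ)=(-0.147441, -0.177613) → end (x,ẋ)=(-0.826035, -3.455064)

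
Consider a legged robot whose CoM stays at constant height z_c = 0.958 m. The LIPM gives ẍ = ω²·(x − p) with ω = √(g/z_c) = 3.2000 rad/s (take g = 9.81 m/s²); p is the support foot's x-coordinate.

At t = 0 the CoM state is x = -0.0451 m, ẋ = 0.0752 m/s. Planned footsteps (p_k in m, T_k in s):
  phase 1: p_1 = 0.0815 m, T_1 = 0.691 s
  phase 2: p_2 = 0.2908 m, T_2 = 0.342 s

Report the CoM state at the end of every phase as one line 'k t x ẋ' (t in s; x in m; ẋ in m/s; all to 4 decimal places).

phase 1: p=0.0815, T=0.691, ωT=2.211200, cosh=4.618115, sinh=4.508546; start (x,ẋ)=(-0.045100, 0.075200) → end (x,ẋ)=(-0.397203, -1.479220)
phase 2: p=0.2908, T=0.342, ωT=1.094400, cosh=1.661065, sinh=1.326325; start (x,ẋ)=(-0.397203, -1.479220) → end (x,ẋ)=(-1.465119, -5.377128)

1 0.6910 -0.3972 -1.4792
2 1.0330 -1.4651 -5.3771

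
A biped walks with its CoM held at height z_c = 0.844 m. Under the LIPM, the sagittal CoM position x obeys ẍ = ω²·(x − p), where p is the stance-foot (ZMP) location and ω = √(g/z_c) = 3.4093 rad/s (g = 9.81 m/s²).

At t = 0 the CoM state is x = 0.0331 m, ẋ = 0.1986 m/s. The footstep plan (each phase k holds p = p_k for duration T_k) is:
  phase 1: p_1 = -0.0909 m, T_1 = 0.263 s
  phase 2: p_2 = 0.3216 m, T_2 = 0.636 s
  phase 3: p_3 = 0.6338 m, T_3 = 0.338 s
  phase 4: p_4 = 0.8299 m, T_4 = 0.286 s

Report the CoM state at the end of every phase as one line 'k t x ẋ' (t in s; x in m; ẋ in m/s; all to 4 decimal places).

1 0.2630 0.1459 0.7159
2 0.8990 0.4494 0.5859
3 1.2370 0.5576 0.1240
4 1.5230 0.4589 -0.8678

phase 1: p=-0.0909, T=0.263, ωT=0.896646, cosh=1.429651, sinh=1.021716; start (x,ẋ)=(0.033100, 0.198600) → end (x,ẋ)=(0.145894, 0.715862)
phase 2: p=0.3216, T=0.636, ωT=2.168315, cosh=4.428954, sinh=4.314583; start (x,ẋ)=(0.145894, 0.715862) → end (x,ẋ)=(0.449355, 0.585940)
phase 3: p=0.6338, T=0.338, ωT=1.152343, cosh=1.740749, sinh=1.424853; start (x,ẋ)=(0.449355, 0.585940) → end (x,ẋ)=(0.557610, 0.123986)
phase 4: p=0.8299, T=0.286, ωT=0.975060, cosh=1.514248, sinh=1.137078; start (x,ẋ)=(0.557610, 0.123986) → end (x,ẋ)=(0.458938, -0.867823)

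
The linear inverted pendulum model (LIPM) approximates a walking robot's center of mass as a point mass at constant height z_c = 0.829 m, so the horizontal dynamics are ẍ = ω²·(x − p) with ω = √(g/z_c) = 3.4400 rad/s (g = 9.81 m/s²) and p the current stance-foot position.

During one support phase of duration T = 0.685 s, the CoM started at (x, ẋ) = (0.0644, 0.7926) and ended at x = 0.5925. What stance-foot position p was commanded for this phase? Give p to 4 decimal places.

p = 0.2209

ωT = 3.4400·0.685 = 2.356400; cosh(ωT) = 5.323827, sinh(ωT) = 5.229066
x(T) = p + (x₀−p)·cosh(ωT) + (ẋ₀/ω)·sinh(ωT) ⇒ p·(1 − cosh) = x(T) − x₀·cosh − (ẋ₀/ω)·sinh
numerator   = 0.5925 − (0.0644)·5.323827 − (0.7926/3.4400)·5.229066 = -0.955168
denominator = 1 − 5.323827 = -4.323827
p = -0.955168 / -4.323827 = 0.2209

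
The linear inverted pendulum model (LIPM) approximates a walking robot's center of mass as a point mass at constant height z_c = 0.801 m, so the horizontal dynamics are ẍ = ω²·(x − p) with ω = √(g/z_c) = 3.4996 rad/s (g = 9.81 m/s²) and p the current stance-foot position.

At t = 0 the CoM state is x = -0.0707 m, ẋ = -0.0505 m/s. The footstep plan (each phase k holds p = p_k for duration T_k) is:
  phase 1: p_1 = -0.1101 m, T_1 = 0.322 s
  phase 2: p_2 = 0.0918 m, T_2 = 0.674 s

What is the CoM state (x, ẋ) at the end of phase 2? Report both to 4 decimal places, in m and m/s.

phase 1: p=-0.1101, T=0.322, ωT=1.126871, cosh=1.705016, sinh=1.380970; start (x,ẋ)=(-0.070700, -0.050500) → end (x,ẋ)=(-0.062850, 0.104311)
phase 2: p=0.0918, T=0.674, ωT=2.358730, cosh=5.336027, sinh=5.241487; start (x,ẋ)=(-0.062850, 0.104311) → end (x,ẋ)=(-0.577187, -2.280158)

x = -0.5772, ẋ = -2.2802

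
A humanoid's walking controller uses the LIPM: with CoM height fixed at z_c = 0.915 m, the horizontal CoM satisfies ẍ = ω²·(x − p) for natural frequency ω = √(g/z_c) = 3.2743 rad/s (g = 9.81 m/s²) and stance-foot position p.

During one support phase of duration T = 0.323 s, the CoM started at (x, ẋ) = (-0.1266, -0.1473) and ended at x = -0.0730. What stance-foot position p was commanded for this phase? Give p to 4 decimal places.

p = -0.3068

ωT = 3.2743·0.323 = 1.057599; cosh(ωT) = 1.613369, sinh(ωT) = 1.266080
x(T) = p + (x₀−p)·cosh(ωT) + (ẋ₀/ω)·sinh(ωT) ⇒ p·(1 − cosh) = x(T) − x₀·cosh − (ẋ₀/ω)·sinh
numerator   = -0.0730 − (-0.1266)·1.613369 − (-0.1473/3.2743)·1.266080 = 0.188209
denominator = 1 − 1.613369 = -0.613369
p = 0.188209 / -0.613369 = -0.3068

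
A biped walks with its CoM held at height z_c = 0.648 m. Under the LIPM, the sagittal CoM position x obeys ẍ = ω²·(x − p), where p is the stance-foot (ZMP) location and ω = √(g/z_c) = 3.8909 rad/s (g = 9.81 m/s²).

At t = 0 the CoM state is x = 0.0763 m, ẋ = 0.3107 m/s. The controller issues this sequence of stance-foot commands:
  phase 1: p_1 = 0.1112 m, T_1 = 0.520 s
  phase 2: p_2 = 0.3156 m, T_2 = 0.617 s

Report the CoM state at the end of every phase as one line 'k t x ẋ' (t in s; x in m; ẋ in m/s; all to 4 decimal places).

1 0.5200 0.2736 0.6909
2 1.1370 1.0534 2.9482

phase 1: p=0.1112, T=0.520, ωT=2.023268, cosh=3.847612, sinh=3.715389; start (x,ẋ)=(0.076300, 0.310700) → end (x,ẋ)=(0.273603, 0.690931)
phase 2: p=0.3156, T=0.617, ωT=2.400685, cosh=5.560694, sinh=5.470039; start (x,ẋ)=(0.273603, 0.690931) → end (x,ẋ)=(1.053418, 2.948226)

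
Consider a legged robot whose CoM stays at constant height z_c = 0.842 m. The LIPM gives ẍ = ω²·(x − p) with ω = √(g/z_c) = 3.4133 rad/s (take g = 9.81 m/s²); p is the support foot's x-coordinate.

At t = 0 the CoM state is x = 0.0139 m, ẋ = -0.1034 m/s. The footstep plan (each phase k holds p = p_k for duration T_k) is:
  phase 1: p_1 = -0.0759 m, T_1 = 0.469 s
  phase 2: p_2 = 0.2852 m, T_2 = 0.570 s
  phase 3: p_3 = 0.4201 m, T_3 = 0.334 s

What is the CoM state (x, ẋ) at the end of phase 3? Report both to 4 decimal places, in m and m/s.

x = -0.5434, ẋ = -3.0889

phase 1: p=-0.0759, T=0.469, ωT=1.600838, cosh=2.579455, sinh=2.377728; start (x,ẋ)=(0.013900, -0.103400) → end (x,ẋ)=(0.083706, 0.462092)
phase 2: p=0.2852, T=0.570, ωT=1.945581, cosh=3.570300, sinh=3.427396; start (x,ẋ)=(0.083706, 0.462092) → end (x,ẋ)=(0.029806, -0.707417)
phase 3: p=0.4201, T=0.334, ωT=1.140042, cosh=1.723353, sinh=1.403547; start (x,ẋ)=(0.029806, -0.707417) → end (x,ẋ)=(-0.543404, -3.088922)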